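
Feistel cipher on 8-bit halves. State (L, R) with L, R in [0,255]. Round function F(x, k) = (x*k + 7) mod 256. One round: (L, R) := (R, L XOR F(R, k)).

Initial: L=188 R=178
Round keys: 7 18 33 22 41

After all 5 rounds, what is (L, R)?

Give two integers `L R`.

Answer: 226 2

Derivation:
Round 1 (k=7): L=178 R=89
Round 2 (k=18): L=89 R=251
Round 3 (k=33): L=251 R=59
Round 4 (k=22): L=59 R=226
Round 5 (k=41): L=226 R=2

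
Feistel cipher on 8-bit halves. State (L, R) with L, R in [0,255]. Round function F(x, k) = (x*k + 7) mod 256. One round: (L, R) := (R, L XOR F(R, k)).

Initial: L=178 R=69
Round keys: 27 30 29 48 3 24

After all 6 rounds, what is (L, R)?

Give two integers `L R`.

Answer: 171 50

Derivation:
Round 1 (k=27): L=69 R=252
Round 2 (k=30): L=252 R=202
Round 3 (k=29): L=202 R=21
Round 4 (k=48): L=21 R=61
Round 5 (k=3): L=61 R=171
Round 6 (k=24): L=171 R=50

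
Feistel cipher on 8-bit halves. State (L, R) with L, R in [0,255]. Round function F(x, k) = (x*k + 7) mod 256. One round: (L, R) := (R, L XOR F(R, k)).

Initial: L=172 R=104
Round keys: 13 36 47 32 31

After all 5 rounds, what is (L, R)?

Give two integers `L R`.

Round 1 (k=13): L=104 R=227
Round 2 (k=36): L=227 R=155
Round 3 (k=47): L=155 R=159
Round 4 (k=32): L=159 R=124
Round 5 (k=31): L=124 R=148

Answer: 124 148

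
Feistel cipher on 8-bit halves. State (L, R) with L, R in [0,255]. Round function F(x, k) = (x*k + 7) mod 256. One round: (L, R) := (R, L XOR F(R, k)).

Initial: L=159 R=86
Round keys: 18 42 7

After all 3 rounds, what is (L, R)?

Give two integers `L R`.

Round 1 (k=18): L=86 R=140
Round 2 (k=42): L=140 R=169
Round 3 (k=7): L=169 R=42

Answer: 169 42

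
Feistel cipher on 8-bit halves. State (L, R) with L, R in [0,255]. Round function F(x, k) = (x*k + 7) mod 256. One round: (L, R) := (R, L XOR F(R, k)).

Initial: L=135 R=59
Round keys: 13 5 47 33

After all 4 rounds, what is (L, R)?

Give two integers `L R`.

Round 1 (k=13): L=59 R=129
Round 2 (k=5): L=129 R=183
Round 3 (k=47): L=183 R=33
Round 4 (k=33): L=33 R=255

Answer: 33 255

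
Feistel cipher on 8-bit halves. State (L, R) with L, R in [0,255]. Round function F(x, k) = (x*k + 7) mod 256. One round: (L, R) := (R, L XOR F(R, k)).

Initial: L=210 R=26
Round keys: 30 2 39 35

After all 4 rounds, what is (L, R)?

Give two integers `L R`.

Round 1 (k=30): L=26 R=193
Round 2 (k=2): L=193 R=147
Round 3 (k=39): L=147 R=173
Round 4 (k=35): L=173 R=61

Answer: 173 61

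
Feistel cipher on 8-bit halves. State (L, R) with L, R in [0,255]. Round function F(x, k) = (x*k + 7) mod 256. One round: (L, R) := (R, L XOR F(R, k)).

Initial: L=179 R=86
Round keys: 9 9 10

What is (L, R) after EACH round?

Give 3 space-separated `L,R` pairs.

Answer: 86,190 190,227 227,91

Derivation:
Round 1 (k=9): L=86 R=190
Round 2 (k=9): L=190 R=227
Round 3 (k=10): L=227 R=91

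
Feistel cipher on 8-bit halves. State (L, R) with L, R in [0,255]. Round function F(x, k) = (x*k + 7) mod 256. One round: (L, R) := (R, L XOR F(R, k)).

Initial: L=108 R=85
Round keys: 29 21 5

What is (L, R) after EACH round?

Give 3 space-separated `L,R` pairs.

Answer: 85,196 196,78 78,73

Derivation:
Round 1 (k=29): L=85 R=196
Round 2 (k=21): L=196 R=78
Round 3 (k=5): L=78 R=73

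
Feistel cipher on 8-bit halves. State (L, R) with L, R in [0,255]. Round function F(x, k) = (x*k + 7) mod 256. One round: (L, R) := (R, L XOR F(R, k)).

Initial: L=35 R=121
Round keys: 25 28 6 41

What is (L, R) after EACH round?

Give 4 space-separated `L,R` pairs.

Round 1 (k=25): L=121 R=251
Round 2 (k=28): L=251 R=2
Round 3 (k=6): L=2 R=232
Round 4 (k=41): L=232 R=45

Answer: 121,251 251,2 2,232 232,45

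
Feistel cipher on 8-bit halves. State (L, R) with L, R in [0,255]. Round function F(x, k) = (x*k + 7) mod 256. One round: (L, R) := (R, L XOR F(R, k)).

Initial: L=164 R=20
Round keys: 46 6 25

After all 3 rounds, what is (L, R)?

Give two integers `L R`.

Round 1 (k=46): L=20 R=59
Round 2 (k=6): L=59 R=125
Round 3 (k=25): L=125 R=7

Answer: 125 7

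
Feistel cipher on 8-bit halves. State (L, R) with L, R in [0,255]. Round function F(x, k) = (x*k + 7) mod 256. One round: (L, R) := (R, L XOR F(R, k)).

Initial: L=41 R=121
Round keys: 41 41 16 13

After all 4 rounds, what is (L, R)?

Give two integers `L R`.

Round 1 (k=41): L=121 R=65
Round 2 (k=41): L=65 R=9
Round 3 (k=16): L=9 R=214
Round 4 (k=13): L=214 R=236

Answer: 214 236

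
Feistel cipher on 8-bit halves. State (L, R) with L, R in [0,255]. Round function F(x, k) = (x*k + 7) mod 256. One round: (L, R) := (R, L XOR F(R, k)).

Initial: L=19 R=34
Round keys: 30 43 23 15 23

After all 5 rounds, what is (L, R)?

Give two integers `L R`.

Answer: 184 245

Derivation:
Round 1 (k=30): L=34 R=16
Round 2 (k=43): L=16 R=149
Round 3 (k=23): L=149 R=122
Round 4 (k=15): L=122 R=184
Round 5 (k=23): L=184 R=245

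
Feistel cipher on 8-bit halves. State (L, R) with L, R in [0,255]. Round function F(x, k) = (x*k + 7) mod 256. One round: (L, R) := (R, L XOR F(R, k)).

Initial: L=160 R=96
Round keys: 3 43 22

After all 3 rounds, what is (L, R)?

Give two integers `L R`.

Answer: 212 184

Derivation:
Round 1 (k=3): L=96 R=135
Round 2 (k=43): L=135 R=212
Round 3 (k=22): L=212 R=184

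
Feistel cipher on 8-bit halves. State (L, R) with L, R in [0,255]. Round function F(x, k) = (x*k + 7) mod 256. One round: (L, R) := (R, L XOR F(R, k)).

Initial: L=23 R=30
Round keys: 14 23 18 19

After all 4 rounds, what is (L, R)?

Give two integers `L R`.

Round 1 (k=14): L=30 R=188
Round 2 (k=23): L=188 R=245
Round 3 (k=18): L=245 R=253
Round 4 (k=19): L=253 R=59

Answer: 253 59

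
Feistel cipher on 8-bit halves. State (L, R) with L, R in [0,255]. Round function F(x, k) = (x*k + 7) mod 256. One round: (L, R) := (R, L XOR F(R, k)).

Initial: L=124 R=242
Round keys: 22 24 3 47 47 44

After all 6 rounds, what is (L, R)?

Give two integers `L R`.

Answer: 205 24

Derivation:
Round 1 (k=22): L=242 R=175
Round 2 (k=24): L=175 R=157
Round 3 (k=3): L=157 R=113
Round 4 (k=47): L=113 R=91
Round 5 (k=47): L=91 R=205
Round 6 (k=44): L=205 R=24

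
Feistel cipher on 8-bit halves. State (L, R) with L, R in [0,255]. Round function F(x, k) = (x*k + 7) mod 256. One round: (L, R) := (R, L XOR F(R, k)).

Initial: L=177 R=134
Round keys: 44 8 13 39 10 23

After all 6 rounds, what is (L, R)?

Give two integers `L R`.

Round 1 (k=44): L=134 R=190
Round 2 (k=8): L=190 R=113
Round 3 (k=13): L=113 R=122
Round 4 (k=39): L=122 R=236
Round 5 (k=10): L=236 R=69
Round 6 (k=23): L=69 R=214

Answer: 69 214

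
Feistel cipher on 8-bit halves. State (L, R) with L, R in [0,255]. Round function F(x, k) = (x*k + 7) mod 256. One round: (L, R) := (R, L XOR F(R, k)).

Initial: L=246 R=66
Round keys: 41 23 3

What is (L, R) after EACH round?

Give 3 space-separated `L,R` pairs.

Round 1 (k=41): L=66 R=111
Round 2 (k=23): L=111 R=66
Round 3 (k=3): L=66 R=162

Answer: 66,111 111,66 66,162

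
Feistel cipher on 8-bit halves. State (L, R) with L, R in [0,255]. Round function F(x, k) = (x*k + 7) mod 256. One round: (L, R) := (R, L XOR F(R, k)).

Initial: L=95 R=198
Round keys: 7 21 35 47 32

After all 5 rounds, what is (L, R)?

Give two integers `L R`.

Round 1 (k=7): L=198 R=46
Round 2 (k=21): L=46 R=11
Round 3 (k=35): L=11 R=166
Round 4 (k=47): L=166 R=138
Round 5 (k=32): L=138 R=225

Answer: 138 225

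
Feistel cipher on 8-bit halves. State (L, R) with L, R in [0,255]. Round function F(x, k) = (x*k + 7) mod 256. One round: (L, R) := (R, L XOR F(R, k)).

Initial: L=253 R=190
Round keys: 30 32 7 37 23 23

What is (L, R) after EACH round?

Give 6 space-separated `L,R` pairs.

Round 1 (k=30): L=190 R=182
Round 2 (k=32): L=182 R=121
Round 3 (k=7): L=121 R=224
Round 4 (k=37): L=224 R=30
Round 5 (k=23): L=30 R=89
Round 6 (k=23): L=89 R=24

Answer: 190,182 182,121 121,224 224,30 30,89 89,24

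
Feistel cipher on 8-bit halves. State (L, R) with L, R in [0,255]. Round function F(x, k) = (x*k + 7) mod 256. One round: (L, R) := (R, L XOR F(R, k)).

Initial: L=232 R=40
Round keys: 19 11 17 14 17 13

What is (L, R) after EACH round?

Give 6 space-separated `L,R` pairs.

Round 1 (k=19): L=40 R=23
Round 2 (k=11): L=23 R=44
Round 3 (k=17): L=44 R=228
Round 4 (k=14): L=228 R=83
Round 5 (k=17): L=83 R=110
Round 6 (k=13): L=110 R=206

Answer: 40,23 23,44 44,228 228,83 83,110 110,206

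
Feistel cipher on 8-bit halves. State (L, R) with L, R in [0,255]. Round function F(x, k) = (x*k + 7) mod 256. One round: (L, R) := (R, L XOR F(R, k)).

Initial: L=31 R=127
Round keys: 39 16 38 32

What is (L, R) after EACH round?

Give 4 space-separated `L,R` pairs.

Answer: 127,127 127,136 136,72 72,143

Derivation:
Round 1 (k=39): L=127 R=127
Round 2 (k=16): L=127 R=136
Round 3 (k=38): L=136 R=72
Round 4 (k=32): L=72 R=143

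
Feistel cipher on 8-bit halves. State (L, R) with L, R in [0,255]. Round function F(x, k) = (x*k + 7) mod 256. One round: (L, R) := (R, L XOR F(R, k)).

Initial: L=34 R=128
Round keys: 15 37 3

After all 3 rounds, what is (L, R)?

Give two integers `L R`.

Answer: 96 130

Derivation:
Round 1 (k=15): L=128 R=165
Round 2 (k=37): L=165 R=96
Round 3 (k=3): L=96 R=130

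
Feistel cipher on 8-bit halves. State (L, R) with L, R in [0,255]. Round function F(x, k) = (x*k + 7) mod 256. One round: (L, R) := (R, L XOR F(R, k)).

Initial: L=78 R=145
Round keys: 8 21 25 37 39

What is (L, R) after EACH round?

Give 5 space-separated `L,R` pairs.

Answer: 145,193 193,77 77,77 77,101 101,39

Derivation:
Round 1 (k=8): L=145 R=193
Round 2 (k=21): L=193 R=77
Round 3 (k=25): L=77 R=77
Round 4 (k=37): L=77 R=101
Round 5 (k=39): L=101 R=39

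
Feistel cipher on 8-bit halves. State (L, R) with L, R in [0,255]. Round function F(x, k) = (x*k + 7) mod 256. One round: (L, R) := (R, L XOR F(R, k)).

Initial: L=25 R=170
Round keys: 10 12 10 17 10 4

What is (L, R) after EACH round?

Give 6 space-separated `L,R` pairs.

Round 1 (k=10): L=170 R=178
Round 2 (k=12): L=178 R=245
Round 3 (k=10): L=245 R=43
Round 4 (k=17): L=43 R=23
Round 5 (k=10): L=23 R=198
Round 6 (k=4): L=198 R=8

Answer: 170,178 178,245 245,43 43,23 23,198 198,8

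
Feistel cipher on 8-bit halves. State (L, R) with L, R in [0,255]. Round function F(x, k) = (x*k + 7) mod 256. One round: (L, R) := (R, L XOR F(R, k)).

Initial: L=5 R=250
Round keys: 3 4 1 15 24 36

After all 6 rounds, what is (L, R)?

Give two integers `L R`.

Round 1 (k=3): L=250 R=240
Round 2 (k=4): L=240 R=61
Round 3 (k=1): L=61 R=180
Round 4 (k=15): L=180 R=174
Round 5 (k=24): L=174 R=227
Round 6 (k=36): L=227 R=93

Answer: 227 93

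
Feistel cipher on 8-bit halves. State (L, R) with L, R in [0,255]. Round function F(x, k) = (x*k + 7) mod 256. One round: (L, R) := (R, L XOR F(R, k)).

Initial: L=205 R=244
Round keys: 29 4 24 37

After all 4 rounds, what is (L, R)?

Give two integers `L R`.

Round 1 (k=29): L=244 R=102
Round 2 (k=4): L=102 R=107
Round 3 (k=24): L=107 R=105
Round 4 (k=37): L=105 R=95

Answer: 105 95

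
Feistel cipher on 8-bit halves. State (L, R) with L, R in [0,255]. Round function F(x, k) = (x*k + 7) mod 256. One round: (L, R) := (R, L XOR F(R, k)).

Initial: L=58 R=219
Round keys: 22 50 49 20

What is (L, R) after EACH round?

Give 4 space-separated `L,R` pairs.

Round 1 (k=22): L=219 R=227
Round 2 (k=50): L=227 R=134
Round 3 (k=49): L=134 R=78
Round 4 (k=20): L=78 R=153

Answer: 219,227 227,134 134,78 78,153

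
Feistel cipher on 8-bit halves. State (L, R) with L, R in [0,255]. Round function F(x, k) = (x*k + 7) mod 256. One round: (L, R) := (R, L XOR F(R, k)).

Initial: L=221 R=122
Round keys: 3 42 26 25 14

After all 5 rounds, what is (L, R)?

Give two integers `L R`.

Answer: 189 236

Derivation:
Round 1 (k=3): L=122 R=168
Round 2 (k=42): L=168 R=237
Round 3 (k=26): L=237 R=177
Round 4 (k=25): L=177 R=189
Round 5 (k=14): L=189 R=236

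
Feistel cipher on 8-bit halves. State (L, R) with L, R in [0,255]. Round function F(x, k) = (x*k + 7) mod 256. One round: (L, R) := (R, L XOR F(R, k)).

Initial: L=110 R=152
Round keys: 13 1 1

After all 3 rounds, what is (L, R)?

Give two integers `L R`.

Round 1 (k=13): L=152 R=209
Round 2 (k=1): L=209 R=64
Round 3 (k=1): L=64 R=150

Answer: 64 150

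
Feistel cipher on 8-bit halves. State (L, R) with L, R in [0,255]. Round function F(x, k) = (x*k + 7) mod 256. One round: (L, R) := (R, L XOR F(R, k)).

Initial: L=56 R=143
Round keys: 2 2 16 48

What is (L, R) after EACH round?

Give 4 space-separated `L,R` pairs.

Round 1 (k=2): L=143 R=29
Round 2 (k=2): L=29 R=206
Round 3 (k=16): L=206 R=250
Round 4 (k=48): L=250 R=41

Answer: 143,29 29,206 206,250 250,41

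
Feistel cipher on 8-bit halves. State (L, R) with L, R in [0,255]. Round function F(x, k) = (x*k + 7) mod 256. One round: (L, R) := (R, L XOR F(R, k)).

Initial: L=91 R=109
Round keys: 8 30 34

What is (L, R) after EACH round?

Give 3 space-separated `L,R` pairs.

Answer: 109,52 52,114 114,31

Derivation:
Round 1 (k=8): L=109 R=52
Round 2 (k=30): L=52 R=114
Round 3 (k=34): L=114 R=31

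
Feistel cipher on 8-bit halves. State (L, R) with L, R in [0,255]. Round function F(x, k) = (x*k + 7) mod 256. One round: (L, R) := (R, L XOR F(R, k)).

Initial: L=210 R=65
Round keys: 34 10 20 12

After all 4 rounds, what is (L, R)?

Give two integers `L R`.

Answer: 236 131

Derivation:
Round 1 (k=34): L=65 R=123
Round 2 (k=10): L=123 R=148
Round 3 (k=20): L=148 R=236
Round 4 (k=12): L=236 R=131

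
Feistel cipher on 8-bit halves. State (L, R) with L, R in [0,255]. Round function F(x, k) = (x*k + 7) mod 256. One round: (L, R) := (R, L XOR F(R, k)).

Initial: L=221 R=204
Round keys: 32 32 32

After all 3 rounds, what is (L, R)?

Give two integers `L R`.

Answer: 139 61

Derivation:
Round 1 (k=32): L=204 R=90
Round 2 (k=32): L=90 R=139
Round 3 (k=32): L=139 R=61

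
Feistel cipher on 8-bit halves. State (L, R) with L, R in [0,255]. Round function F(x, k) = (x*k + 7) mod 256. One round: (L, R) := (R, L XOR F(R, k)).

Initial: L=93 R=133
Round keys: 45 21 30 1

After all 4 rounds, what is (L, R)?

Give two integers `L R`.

Answer: 232 10

Derivation:
Round 1 (k=45): L=133 R=53
Round 2 (k=21): L=53 R=229
Round 3 (k=30): L=229 R=232
Round 4 (k=1): L=232 R=10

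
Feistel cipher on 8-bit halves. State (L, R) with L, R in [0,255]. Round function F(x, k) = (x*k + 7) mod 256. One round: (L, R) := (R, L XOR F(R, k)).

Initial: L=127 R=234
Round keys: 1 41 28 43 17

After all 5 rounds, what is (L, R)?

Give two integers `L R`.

Round 1 (k=1): L=234 R=142
Round 2 (k=41): L=142 R=47
Round 3 (k=28): L=47 R=165
Round 4 (k=43): L=165 R=145
Round 5 (k=17): L=145 R=13

Answer: 145 13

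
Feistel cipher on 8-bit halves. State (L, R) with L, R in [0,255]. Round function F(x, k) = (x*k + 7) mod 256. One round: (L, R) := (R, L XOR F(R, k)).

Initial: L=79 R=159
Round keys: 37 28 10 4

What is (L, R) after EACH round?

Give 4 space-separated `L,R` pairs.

Round 1 (k=37): L=159 R=77
Round 2 (k=28): L=77 R=236
Round 3 (k=10): L=236 R=114
Round 4 (k=4): L=114 R=35

Answer: 159,77 77,236 236,114 114,35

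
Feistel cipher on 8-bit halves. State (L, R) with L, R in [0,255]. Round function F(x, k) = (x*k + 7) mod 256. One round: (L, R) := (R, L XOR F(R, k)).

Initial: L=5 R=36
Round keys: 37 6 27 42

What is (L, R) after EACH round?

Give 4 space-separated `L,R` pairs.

Answer: 36,62 62,95 95,50 50,100

Derivation:
Round 1 (k=37): L=36 R=62
Round 2 (k=6): L=62 R=95
Round 3 (k=27): L=95 R=50
Round 4 (k=42): L=50 R=100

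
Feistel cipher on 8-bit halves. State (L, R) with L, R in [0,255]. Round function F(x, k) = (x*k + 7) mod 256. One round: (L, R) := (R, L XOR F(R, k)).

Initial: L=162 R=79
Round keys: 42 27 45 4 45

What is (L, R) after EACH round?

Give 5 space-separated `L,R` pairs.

Round 1 (k=42): L=79 R=95
Round 2 (k=27): L=95 R=67
Round 3 (k=45): L=67 R=145
Round 4 (k=4): L=145 R=8
Round 5 (k=45): L=8 R=254

Answer: 79,95 95,67 67,145 145,8 8,254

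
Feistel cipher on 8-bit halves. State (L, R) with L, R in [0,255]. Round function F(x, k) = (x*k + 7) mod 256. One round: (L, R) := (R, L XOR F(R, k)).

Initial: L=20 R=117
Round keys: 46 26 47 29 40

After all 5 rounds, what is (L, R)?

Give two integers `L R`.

Answer: 189 117

Derivation:
Round 1 (k=46): L=117 R=25
Round 2 (k=26): L=25 R=228
Round 3 (k=47): L=228 R=250
Round 4 (k=29): L=250 R=189
Round 5 (k=40): L=189 R=117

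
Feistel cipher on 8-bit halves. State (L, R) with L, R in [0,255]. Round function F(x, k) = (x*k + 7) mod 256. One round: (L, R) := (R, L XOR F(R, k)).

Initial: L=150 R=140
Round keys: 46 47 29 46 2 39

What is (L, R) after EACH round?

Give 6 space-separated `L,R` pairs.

Round 1 (k=46): L=140 R=185
Round 2 (k=47): L=185 R=114
Round 3 (k=29): L=114 R=72
Round 4 (k=46): L=72 R=133
Round 5 (k=2): L=133 R=89
Round 6 (k=39): L=89 R=19

Answer: 140,185 185,114 114,72 72,133 133,89 89,19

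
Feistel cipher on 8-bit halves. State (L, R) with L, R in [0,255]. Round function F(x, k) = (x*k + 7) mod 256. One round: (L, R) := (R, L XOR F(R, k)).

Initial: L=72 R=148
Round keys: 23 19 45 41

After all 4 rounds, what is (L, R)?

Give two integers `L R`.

Answer: 104 51

Derivation:
Round 1 (k=23): L=148 R=27
Round 2 (k=19): L=27 R=156
Round 3 (k=45): L=156 R=104
Round 4 (k=41): L=104 R=51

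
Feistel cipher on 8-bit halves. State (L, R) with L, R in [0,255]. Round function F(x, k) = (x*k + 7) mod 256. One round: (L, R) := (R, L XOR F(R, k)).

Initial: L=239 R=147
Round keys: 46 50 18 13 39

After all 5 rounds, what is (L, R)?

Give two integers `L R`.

Round 1 (k=46): L=147 R=158
Round 2 (k=50): L=158 R=112
Round 3 (k=18): L=112 R=121
Round 4 (k=13): L=121 R=92
Round 5 (k=39): L=92 R=114

Answer: 92 114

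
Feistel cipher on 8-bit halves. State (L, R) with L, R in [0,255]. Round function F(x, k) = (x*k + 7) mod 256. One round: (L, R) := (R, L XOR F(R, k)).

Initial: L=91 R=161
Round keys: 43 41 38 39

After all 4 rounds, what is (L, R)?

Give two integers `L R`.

Round 1 (k=43): L=161 R=73
Round 2 (k=41): L=73 R=25
Round 3 (k=38): L=25 R=244
Round 4 (k=39): L=244 R=42

Answer: 244 42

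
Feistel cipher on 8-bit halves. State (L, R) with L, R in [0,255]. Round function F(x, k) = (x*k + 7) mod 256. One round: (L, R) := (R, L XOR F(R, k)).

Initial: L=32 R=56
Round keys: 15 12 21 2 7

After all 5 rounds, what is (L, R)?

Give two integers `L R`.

Answer: 90 84

Derivation:
Round 1 (k=15): L=56 R=111
Round 2 (k=12): L=111 R=3
Round 3 (k=21): L=3 R=41
Round 4 (k=2): L=41 R=90
Round 5 (k=7): L=90 R=84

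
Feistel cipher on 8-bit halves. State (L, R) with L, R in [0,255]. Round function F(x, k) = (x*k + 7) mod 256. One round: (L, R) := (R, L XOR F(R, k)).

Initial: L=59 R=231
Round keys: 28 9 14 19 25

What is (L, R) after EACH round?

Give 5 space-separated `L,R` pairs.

Answer: 231,112 112,16 16,151 151,44 44,196

Derivation:
Round 1 (k=28): L=231 R=112
Round 2 (k=9): L=112 R=16
Round 3 (k=14): L=16 R=151
Round 4 (k=19): L=151 R=44
Round 5 (k=25): L=44 R=196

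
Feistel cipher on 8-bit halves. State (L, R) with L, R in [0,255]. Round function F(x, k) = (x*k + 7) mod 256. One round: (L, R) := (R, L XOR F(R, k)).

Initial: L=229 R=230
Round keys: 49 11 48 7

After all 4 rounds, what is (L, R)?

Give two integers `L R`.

Answer: 95 185

Derivation:
Round 1 (k=49): L=230 R=232
Round 2 (k=11): L=232 R=25
Round 3 (k=48): L=25 R=95
Round 4 (k=7): L=95 R=185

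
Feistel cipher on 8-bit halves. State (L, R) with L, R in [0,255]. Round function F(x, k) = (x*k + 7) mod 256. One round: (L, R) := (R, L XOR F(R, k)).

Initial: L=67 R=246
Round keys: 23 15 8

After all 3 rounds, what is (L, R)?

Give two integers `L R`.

Answer: 51 253

Derivation:
Round 1 (k=23): L=246 R=98
Round 2 (k=15): L=98 R=51
Round 3 (k=8): L=51 R=253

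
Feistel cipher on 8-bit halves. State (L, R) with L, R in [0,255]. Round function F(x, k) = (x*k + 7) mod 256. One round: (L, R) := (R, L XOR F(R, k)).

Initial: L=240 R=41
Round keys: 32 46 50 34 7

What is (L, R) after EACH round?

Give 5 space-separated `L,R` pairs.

Answer: 41,215 215,128 128,208 208,39 39,200

Derivation:
Round 1 (k=32): L=41 R=215
Round 2 (k=46): L=215 R=128
Round 3 (k=50): L=128 R=208
Round 4 (k=34): L=208 R=39
Round 5 (k=7): L=39 R=200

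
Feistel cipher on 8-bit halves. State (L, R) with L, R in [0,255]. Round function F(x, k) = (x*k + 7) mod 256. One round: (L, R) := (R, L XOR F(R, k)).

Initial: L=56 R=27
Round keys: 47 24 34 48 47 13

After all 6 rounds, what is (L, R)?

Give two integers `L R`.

Round 1 (k=47): L=27 R=196
Round 2 (k=24): L=196 R=124
Round 3 (k=34): L=124 R=187
Round 4 (k=48): L=187 R=107
Round 5 (k=47): L=107 R=23
Round 6 (k=13): L=23 R=89

Answer: 23 89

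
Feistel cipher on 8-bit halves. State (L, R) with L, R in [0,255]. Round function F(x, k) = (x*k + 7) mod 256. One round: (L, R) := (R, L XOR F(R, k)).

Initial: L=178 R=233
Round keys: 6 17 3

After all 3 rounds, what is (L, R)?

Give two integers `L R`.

Round 1 (k=6): L=233 R=207
Round 2 (k=17): L=207 R=47
Round 3 (k=3): L=47 R=91

Answer: 47 91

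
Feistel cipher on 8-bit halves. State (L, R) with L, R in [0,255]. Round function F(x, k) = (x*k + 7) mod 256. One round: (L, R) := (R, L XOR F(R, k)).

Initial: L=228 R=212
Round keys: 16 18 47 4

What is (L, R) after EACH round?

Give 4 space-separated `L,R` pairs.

Answer: 212,163 163,169 169,173 173,18

Derivation:
Round 1 (k=16): L=212 R=163
Round 2 (k=18): L=163 R=169
Round 3 (k=47): L=169 R=173
Round 4 (k=4): L=173 R=18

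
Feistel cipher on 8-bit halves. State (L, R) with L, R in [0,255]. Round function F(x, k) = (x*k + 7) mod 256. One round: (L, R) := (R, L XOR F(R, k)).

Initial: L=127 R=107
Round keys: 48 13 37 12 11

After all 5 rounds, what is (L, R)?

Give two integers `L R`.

Round 1 (k=48): L=107 R=104
Round 2 (k=13): L=104 R=36
Round 3 (k=37): L=36 R=83
Round 4 (k=12): L=83 R=207
Round 5 (k=11): L=207 R=191

Answer: 207 191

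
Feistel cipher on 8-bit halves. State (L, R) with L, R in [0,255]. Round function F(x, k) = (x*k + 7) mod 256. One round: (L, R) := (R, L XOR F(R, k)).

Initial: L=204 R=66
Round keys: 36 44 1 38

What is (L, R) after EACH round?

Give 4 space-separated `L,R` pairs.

Round 1 (k=36): L=66 R=131
Round 2 (k=44): L=131 R=201
Round 3 (k=1): L=201 R=83
Round 4 (k=38): L=83 R=144

Answer: 66,131 131,201 201,83 83,144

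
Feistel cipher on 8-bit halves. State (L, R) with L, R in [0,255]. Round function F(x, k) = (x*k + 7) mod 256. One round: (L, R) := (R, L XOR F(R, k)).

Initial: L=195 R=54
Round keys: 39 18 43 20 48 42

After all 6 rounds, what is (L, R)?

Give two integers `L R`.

Round 1 (k=39): L=54 R=130
Round 2 (k=18): L=130 R=29
Round 3 (k=43): L=29 R=100
Round 4 (k=20): L=100 R=202
Round 5 (k=48): L=202 R=131
Round 6 (k=42): L=131 R=79

Answer: 131 79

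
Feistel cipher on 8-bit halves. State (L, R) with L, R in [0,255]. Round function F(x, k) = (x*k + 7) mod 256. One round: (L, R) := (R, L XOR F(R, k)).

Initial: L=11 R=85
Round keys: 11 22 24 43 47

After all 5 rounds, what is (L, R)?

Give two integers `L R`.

Answer: 93 184

Derivation:
Round 1 (k=11): L=85 R=165
Round 2 (k=22): L=165 R=96
Round 3 (k=24): L=96 R=162
Round 4 (k=43): L=162 R=93
Round 5 (k=47): L=93 R=184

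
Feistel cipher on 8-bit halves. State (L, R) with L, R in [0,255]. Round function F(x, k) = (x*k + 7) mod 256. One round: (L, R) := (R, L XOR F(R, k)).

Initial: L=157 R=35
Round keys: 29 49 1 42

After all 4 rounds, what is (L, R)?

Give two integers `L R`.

Round 1 (k=29): L=35 R=99
Round 2 (k=49): L=99 R=217
Round 3 (k=1): L=217 R=131
Round 4 (k=42): L=131 R=92

Answer: 131 92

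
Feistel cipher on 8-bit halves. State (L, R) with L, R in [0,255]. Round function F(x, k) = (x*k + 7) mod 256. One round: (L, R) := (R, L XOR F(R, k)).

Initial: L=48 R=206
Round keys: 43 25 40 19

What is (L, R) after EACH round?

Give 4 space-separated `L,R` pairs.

Answer: 206,145 145,254 254,38 38,39

Derivation:
Round 1 (k=43): L=206 R=145
Round 2 (k=25): L=145 R=254
Round 3 (k=40): L=254 R=38
Round 4 (k=19): L=38 R=39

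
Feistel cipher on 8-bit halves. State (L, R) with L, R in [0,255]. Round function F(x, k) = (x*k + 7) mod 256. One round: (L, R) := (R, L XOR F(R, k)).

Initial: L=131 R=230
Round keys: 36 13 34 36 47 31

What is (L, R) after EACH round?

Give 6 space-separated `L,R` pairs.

Round 1 (k=36): L=230 R=220
Round 2 (k=13): L=220 R=213
Round 3 (k=34): L=213 R=141
Round 4 (k=36): L=141 R=14
Round 5 (k=47): L=14 R=20
Round 6 (k=31): L=20 R=125

Answer: 230,220 220,213 213,141 141,14 14,20 20,125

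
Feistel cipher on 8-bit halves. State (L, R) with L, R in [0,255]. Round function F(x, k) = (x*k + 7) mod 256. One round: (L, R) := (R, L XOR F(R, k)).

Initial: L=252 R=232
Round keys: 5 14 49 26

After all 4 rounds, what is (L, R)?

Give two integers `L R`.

Answer: 3 236

Derivation:
Round 1 (k=5): L=232 R=115
Round 2 (k=14): L=115 R=185
Round 3 (k=49): L=185 R=3
Round 4 (k=26): L=3 R=236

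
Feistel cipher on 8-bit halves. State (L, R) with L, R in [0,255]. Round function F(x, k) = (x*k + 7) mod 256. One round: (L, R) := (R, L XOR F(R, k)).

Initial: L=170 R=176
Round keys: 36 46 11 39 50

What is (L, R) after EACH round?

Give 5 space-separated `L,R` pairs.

Answer: 176,109 109,45 45,155 155,137 137,82

Derivation:
Round 1 (k=36): L=176 R=109
Round 2 (k=46): L=109 R=45
Round 3 (k=11): L=45 R=155
Round 4 (k=39): L=155 R=137
Round 5 (k=50): L=137 R=82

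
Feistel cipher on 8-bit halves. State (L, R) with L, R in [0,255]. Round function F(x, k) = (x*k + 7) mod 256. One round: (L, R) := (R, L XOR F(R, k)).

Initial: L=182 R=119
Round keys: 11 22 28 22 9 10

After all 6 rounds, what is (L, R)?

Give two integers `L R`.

Answer: 133 104

Derivation:
Round 1 (k=11): L=119 R=146
Round 2 (k=22): L=146 R=228
Round 3 (k=28): L=228 R=101
Round 4 (k=22): L=101 R=81
Round 5 (k=9): L=81 R=133
Round 6 (k=10): L=133 R=104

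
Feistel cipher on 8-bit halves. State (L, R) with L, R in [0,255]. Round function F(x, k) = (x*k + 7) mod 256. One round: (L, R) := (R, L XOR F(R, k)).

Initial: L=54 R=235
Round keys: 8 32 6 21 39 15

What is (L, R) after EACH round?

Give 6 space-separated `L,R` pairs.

Round 1 (k=8): L=235 R=105
Round 2 (k=32): L=105 R=204
Round 3 (k=6): L=204 R=166
Round 4 (k=21): L=166 R=105
Round 5 (k=39): L=105 R=160
Round 6 (k=15): L=160 R=14

Answer: 235,105 105,204 204,166 166,105 105,160 160,14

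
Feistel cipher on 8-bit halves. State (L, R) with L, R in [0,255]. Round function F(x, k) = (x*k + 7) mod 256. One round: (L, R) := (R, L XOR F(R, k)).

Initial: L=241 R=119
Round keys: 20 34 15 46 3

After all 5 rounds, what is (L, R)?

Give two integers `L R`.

Answer: 25 59

Derivation:
Round 1 (k=20): L=119 R=162
Round 2 (k=34): L=162 R=252
Round 3 (k=15): L=252 R=105
Round 4 (k=46): L=105 R=25
Round 5 (k=3): L=25 R=59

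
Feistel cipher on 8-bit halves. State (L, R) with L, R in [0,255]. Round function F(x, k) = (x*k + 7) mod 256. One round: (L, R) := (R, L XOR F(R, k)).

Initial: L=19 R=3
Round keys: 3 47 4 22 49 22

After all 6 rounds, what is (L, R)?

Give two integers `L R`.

Answer: 183 17

Derivation:
Round 1 (k=3): L=3 R=3
Round 2 (k=47): L=3 R=151
Round 3 (k=4): L=151 R=96
Round 4 (k=22): L=96 R=208
Round 5 (k=49): L=208 R=183
Round 6 (k=22): L=183 R=17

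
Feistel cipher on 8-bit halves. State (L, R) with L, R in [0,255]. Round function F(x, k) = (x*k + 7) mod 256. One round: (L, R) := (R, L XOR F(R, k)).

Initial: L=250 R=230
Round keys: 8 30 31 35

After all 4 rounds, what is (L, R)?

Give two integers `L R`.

Round 1 (k=8): L=230 R=205
Round 2 (k=30): L=205 R=235
Round 3 (k=31): L=235 R=177
Round 4 (k=35): L=177 R=209

Answer: 177 209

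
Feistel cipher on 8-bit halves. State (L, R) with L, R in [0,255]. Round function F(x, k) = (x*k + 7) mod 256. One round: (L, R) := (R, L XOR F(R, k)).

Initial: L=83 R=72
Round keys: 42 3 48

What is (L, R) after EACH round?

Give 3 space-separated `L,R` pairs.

Round 1 (k=42): L=72 R=132
Round 2 (k=3): L=132 R=219
Round 3 (k=48): L=219 R=147

Answer: 72,132 132,219 219,147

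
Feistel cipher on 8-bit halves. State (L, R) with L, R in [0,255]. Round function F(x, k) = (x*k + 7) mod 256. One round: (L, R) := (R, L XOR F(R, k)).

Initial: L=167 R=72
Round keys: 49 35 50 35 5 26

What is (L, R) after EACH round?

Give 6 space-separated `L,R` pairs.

Round 1 (k=49): L=72 R=104
Round 2 (k=35): L=104 R=119
Round 3 (k=50): L=119 R=45
Round 4 (k=35): L=45 R=89
Round 5 (k=5): L=89 R=233
Round 6 (k=26): L=233 R=232

Answer: 72,104 104,119 119,45 45,89 89,233 233,232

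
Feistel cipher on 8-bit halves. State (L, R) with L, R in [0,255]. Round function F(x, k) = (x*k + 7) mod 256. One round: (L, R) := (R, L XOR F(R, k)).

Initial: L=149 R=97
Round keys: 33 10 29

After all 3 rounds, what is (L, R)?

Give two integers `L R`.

Round 1 (k=33): L=97 R=29
Round 2 (k=10): L=29 R=72
Round 3 (k=29): L=72 R=50

Answer: 72 50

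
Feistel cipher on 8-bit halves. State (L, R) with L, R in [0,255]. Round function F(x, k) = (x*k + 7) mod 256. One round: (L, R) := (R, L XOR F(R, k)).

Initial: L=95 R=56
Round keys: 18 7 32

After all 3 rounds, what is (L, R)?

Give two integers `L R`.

Round 1 (k=18): L=56 R=168
Round 2 (k=7): L=168 R=167
Round 3 (k=32): L=167 R=79

Answer: 167 79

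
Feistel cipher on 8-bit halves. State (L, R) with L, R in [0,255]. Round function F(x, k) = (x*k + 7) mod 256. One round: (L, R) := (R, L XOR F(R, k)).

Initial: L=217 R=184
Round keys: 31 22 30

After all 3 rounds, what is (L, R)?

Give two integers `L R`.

Round 1 (k=31): L=184 R=150
Round 2 (k=22): L=150 R=83
Round 3 (k=30): L=83 R=87

Answer: 83 87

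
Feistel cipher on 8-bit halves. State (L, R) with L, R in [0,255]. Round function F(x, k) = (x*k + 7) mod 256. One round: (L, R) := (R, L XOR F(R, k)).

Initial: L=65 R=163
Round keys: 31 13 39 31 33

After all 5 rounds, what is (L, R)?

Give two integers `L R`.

Round 1 (k=31): L=163 R=133
Round 2 (k=13): L=133 R=107
Round 3 (k=39): L=107 R=209
Round 4 (k=31): L=209 R=61
Round 5 (k=33): L=61 R=53

Answer: 61 53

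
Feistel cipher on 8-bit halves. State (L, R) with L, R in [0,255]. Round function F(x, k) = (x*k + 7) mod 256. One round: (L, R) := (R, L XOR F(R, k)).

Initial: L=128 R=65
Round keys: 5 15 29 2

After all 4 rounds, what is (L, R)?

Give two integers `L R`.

Answer: 213 11

Derivation:
Round 1 (k=5): L=65 R=204
Round 2 (k=15): L=204 R=186
Round 3 (k=29): L=186 R=213
Round 4 (k=2): L=213 R=11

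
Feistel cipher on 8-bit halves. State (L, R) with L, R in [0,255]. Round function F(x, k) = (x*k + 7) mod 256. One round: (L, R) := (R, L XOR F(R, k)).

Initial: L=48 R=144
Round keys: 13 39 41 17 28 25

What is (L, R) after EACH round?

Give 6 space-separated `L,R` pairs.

Answer: 144,103 103,40 40,8 8,167 167,67 67,53

Derivation:
Round 1 (k=13): L=144 R=103
Round 2 (k=39): L=103 R=40
Round 3 (k=41): L=40 R=8
Round 4 (k=17): L=8 R=167
Round 5 (k=28): L=167 R=67
Round 6 (k=25): L=67 R=53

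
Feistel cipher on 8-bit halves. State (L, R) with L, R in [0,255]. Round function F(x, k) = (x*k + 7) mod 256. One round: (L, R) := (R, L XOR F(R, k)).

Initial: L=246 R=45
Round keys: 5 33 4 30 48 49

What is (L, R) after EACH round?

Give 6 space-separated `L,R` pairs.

Round 1 (k=5): L=45 R=30
Round 2 (k=33): L=30 R=200
Round 3 (k=4): L=200 R=57
Round 4 (k=30): L=57 R=125
Round 5 (k=48): L=125 R=78
Round 6 (k=49): L=78 R=136

Answer: 45,30 30,200 200,57 57,125 125,78 78,136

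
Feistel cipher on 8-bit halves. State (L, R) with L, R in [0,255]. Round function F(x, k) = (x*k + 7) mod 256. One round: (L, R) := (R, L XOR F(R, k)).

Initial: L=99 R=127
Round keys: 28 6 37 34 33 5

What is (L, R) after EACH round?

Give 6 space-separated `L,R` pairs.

Answer: 127,136 136,72 72,231 231,253 253,67 67,171

Derivation:
Round 1 (k=28): L=127 R=136
Round 2 (k=6): L=136 R=72
Round 3 (k=37): L=72 R=231
Round 4 (k=34): L=231 R=253
Round 5 (k=33): L=253 R=67
Round 6 (k=5): L=67 R=171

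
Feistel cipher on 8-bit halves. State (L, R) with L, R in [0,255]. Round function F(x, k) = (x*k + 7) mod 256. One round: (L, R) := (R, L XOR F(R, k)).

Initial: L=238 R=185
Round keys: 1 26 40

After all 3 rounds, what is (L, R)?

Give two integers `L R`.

Round 1 (k=1): L=185 R=46
Round 2 (k=26): L=46 R=10
Round 3 (k=40): L=10 R=185

Answer: 10 185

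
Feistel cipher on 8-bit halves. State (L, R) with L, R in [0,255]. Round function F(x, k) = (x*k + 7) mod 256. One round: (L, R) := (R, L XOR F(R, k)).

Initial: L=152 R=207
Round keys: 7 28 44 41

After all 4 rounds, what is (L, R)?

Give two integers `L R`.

Answer: 207 134

Derivation:
Round 1 (k=7): L=207 R=40
Round 2 (k=28): L=40 R=168
Round 3 (k=44): L=168 R=207
Round 4 (k=41): L=207 R=134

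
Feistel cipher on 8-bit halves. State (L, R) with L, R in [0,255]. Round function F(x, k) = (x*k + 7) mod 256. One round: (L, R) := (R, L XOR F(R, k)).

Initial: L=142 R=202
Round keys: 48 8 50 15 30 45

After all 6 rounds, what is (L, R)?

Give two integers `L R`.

Round 1 (k=48): L=202 R=105
Round 2 (k=8): L=105 R=133
Round 3 (k=50): L=133 R=104
Round 4 (k=15): L=104 R=154
Round 5 (k=30): L=154 R=123
Round 6 (k=45): L=123 R=60

Answer: 123 60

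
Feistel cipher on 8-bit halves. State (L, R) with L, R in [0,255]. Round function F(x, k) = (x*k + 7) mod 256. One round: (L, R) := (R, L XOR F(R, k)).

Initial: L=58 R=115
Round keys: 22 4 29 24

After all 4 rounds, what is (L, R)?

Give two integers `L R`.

Answer: 116 199

Derivation:
Round 1 (k=22): L=115 R=211
Round 2 (k=4): L=211 R=32
Round 3 (k=29): L=32 R=116
Round 4 (k=24): L=116 R=199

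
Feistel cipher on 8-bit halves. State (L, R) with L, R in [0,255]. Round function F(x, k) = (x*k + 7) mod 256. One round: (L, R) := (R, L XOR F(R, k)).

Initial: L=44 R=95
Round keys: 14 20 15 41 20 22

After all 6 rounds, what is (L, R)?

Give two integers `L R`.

Answer: 253 12

Derivation:
Round 1 (k=14): L=95 R=21
Round 2 (k=20): L=21 R=244
Round 3 (k=15): L=244 R=70
Round 4 (k=41): L=70 R=201
Round 5 (k=20): L=201 R=253
Round 6 (k=22): L=253 R=12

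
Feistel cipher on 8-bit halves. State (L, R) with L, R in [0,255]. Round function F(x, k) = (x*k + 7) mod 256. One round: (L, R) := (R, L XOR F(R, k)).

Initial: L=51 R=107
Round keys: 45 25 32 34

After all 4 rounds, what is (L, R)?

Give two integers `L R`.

Round 1 (k=45): L=107 R=229
Round 2 (k=25): L=229 R=15
Round 3 (k=32): L=15 R=2
Round 4 (k=34): L=2 R=68

Answer: 2 68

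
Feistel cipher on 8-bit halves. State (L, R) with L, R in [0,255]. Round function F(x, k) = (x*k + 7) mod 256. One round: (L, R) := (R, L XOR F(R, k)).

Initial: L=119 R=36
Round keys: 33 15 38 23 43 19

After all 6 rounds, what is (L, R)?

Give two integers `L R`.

Round 1 (k=33): L=36 R=220
Round 2 (k=15): L=220 R=207
Round 3 (k=38): L=207 R=29
Round 4 (k=23): L=29 R=109
Round 5 (k=43): L=109 R=75
Round 6 (k=19): L=75 R=245

Answer: 75 245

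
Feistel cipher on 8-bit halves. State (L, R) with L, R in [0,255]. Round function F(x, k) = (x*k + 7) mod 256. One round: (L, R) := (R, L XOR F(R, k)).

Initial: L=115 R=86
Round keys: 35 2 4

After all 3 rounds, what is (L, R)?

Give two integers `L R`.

Round 1 (k=35): L=86 R=186
Round 2 (k=2): L=186 R=45
Round 3 (k=4): L=45 R=1

Answer: 45 1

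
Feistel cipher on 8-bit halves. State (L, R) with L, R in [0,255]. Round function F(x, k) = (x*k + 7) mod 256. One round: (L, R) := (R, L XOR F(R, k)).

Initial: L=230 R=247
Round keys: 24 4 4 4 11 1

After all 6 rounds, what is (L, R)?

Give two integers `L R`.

Round 1 (k=24): L=247 R=201
Round 2 (k=4): L=201 R=220
Round 3 (k=4): L=220 R=190
Round 4 (k=4): L=190 R=35
Round 5 (k=11): L=35 R=54
Round 6 (k=1): L=54 R=30

Answer: 54 30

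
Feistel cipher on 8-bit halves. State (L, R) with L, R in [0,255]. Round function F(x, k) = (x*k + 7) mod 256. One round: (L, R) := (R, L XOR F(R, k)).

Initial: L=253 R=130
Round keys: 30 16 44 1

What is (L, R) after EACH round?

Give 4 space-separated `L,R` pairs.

Answer: 130,190 190,101 101,221 221,129

Derivation:
Round 1 (k=30): L=130 R=190
Round 2 (k=16): L=190 R=101
Round 3 (k=44): L=101 R=221
Round 4 (k=1): L=221 R=129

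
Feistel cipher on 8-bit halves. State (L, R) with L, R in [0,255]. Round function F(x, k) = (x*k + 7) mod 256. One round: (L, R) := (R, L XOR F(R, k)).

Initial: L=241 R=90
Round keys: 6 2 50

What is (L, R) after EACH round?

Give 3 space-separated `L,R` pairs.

Answer: 90,210 210,241 241,203

Derivation:
Round 1 (k=6): L=90 R=210
Round 2 (k=2): L=210 R=241
Round 3 (k=50): L=241 R=203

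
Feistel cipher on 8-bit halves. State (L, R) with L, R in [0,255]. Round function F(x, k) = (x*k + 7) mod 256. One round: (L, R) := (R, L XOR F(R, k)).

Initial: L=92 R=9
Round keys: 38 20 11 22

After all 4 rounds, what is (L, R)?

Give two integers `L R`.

Answer: 204 157

Derivation:
Round 1 (k=38): L=9 R=1
Round 2 (k=20): L=1 R=18
Round 3 (k=11): L=18 R=204
Round 4 (k=22): L=204 R=157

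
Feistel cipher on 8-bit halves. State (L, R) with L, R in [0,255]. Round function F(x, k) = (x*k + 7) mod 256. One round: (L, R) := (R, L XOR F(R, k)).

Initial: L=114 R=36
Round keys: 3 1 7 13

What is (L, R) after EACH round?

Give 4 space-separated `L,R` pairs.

Answer: 36,1 1,44 44,58 58,213

Derivation:
Round 1 (k=3): L=36 R=1
Round 2 (k=1): L=1 R=44
Round 3 (k=7): L=44 R=58
Round 4 (k=13): L=58 R=213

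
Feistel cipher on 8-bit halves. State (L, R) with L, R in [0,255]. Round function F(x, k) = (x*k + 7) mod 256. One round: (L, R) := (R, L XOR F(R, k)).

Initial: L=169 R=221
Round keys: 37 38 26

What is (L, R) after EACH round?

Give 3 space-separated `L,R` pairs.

Answer: 221,81 81,208 208,118

Derivation:
Round 1 (k=37): L=221 R=81
Round 2 (k=38): L=81 R=208
Round 3 (k=26): L=208 R=118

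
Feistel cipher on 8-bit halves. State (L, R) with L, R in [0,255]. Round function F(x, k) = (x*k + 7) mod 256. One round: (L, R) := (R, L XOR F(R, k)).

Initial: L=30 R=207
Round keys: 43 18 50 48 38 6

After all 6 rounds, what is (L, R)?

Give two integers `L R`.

Round 1 (k=43): L=207 R=210
Round 2 (k=18): L=210 R=4
Round 3 (k=50): L=4 R=29
Round 4 (k=48): L=29 R=115
Round 5 (k=38): L=115 R=4
Round 6 (k=6): L=4 R=108

Answer: 4 108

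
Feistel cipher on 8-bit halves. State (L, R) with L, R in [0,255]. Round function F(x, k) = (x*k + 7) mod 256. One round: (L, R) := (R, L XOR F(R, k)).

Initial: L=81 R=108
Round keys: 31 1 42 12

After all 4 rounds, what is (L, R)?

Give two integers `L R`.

Round 1 (k=31): L=108 R=74
Round 2 (k=1): L=74 R=61
Round 3 (k=42): L=61 R=67
Round 4 (k=12): L=67 R=22

Answer: 67 22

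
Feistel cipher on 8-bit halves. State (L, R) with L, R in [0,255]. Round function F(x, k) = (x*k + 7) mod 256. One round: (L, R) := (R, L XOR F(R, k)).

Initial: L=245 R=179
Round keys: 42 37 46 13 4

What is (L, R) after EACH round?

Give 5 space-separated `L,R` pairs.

Round 1 (k=42): L=179 R=144
Round 2 (k=37): L=144 R=100
Round 3 (k=46): L=100 R=111
Round 4 (k=13): L=111 R=206
Round 5 (k=4): L=206 R=80

Answer: 179,144 144,100 100,111 111,206 206,80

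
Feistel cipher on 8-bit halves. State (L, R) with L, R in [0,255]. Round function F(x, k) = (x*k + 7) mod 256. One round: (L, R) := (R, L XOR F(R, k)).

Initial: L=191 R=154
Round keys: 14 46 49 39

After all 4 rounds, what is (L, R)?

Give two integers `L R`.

Answer: 224 18

Derivation:
Round 1 (k=14): L=154 R=204
Round 2 (k=46): L=204 R=53
Round 3 (k=49): L=53 R=224
Round 4 (k=39): L=224 R=18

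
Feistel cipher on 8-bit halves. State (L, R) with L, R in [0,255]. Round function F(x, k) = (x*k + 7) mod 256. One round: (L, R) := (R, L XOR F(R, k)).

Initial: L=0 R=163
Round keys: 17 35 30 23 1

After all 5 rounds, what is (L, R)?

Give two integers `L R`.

Round 1 (k=17): L=163 R=218
Round 2 (k=35): L=218 R=118
Round 3 (k=30): L=118 R=1
Round 4 (k=23): L=1 R=104
Round 5 (k=1): L=104 R=110

Answer: 104 110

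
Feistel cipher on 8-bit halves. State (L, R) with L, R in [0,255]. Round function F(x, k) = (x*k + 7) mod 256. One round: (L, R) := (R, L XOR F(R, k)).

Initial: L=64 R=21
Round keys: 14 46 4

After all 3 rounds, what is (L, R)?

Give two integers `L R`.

Answer: 136 74

Derivation:
Round 1 (k=14): L=21 R=109
Round 2 (k=46): L=109 R=136
Round 3 (k=4): L=136 R=74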